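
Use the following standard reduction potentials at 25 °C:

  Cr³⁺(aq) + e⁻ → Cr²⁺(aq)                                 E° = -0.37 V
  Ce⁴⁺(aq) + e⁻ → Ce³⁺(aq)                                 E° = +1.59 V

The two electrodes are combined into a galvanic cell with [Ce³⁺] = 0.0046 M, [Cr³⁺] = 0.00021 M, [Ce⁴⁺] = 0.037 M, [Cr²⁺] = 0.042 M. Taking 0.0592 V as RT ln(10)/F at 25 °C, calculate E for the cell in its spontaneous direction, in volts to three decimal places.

Ce⁴⁺/Ce³⁺ is the cathode (higher E°), Cr³⁺/Cr²⁺ the anode: E°cell = +1.59 − (-0.37) = +1.96 V, n = 1.
Overall: Ce⁴⁺(aq) + Cr²⁺(aq) → Ce³⁺(aq) + Cr³⁺(aq)
Q = [Ce³⁺]·[Cr³⁺] / ([Ce⁴⁺]·[Cr²⁺]); log Q = -3.206.
E = E° − (0.0592/n) log Q = +1.96 − (0.0592/1)(-3.206) = +2.150 V.

+2.150 V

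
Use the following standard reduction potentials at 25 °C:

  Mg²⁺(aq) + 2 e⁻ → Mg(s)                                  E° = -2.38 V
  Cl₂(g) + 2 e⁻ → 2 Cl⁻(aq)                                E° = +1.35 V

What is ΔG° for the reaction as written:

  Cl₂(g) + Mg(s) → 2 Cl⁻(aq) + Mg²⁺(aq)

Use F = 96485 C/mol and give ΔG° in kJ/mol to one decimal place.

-719.8 kJ/mol

As written, Cl₂/Cl⁻ is reduced (cathode) and Mg²⁺/Mg is oxidised (anode), so E°cell = (+1.35) − (-2.38) = +3.73 V.
Balancing electrons gives n = 2.
ΔG° = −nFE° = −(2)(96485)(+3.73) = -719,778 J = -719.8 kJ/mol.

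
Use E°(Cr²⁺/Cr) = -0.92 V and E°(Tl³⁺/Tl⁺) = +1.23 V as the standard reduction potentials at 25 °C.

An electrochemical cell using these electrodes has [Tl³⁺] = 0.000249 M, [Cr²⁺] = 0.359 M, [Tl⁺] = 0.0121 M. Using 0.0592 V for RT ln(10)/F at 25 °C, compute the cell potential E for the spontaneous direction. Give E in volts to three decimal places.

+2.113 V

Tl³⁺/Tl⁺ is the cathode (higher E°), Cr²⁺/Cr the anode: E°cell = +1.23 − (-0.92) = +2.15 V, n = 2.
Overall: Tl³⁺(aq) + Cr(s) → Tl⁺(aq) + Cr²⁺(aq)
Q = [Tl⁺]·[Cr²⁺] / ([Tl³⁺]); log Q = 1.242.
E = E° − (0.0592/n) log Q = +2.15 − (0.0592/2)(1.242) = +2.113 V.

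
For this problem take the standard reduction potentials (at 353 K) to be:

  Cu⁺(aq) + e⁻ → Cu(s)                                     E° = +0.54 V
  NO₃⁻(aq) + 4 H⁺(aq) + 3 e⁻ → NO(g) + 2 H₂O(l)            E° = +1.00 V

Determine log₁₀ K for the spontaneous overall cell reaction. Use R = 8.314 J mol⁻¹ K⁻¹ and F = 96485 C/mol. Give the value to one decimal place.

Cathode: NO₃⁻/NO; anode: Cu⁺/Cu. E°cell = (+1.00) − (+0.54) = +0.46 V, with n = 3.
ΔG° = −nFE° = −RT ln K, so ln K = nFE°/(RT) = (3)(96485)(+0.46) / ((8.314)(353)) = 45.368.
log₁₀ K = 45.368 / ln 10 = 19.7.

19.7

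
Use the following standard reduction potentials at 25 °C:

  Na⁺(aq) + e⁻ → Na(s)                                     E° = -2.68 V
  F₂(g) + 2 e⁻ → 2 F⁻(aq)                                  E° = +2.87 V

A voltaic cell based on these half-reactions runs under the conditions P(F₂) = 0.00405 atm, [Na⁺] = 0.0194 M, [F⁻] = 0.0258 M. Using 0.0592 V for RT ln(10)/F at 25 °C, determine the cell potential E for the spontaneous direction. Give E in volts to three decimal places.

F₂/F⁻ is the cathode (higher E°), Na⁺/Na the anode: E°cell = +2.87 − (-2.68) = +5.55 V, n = 2.
Overall: F₂(g) + 2 Na(s) → 2 F⁻(aq) + 2 Na⁺(aq)
Q = [F⁻]^2·[Na⁺]^2 / (P(F₂)); log Q = -4.209.
E = E° − (0.0592/n) log Q = +5.55 − (0.0592/2)(-4.209) = +5.675 V.

+5.675 V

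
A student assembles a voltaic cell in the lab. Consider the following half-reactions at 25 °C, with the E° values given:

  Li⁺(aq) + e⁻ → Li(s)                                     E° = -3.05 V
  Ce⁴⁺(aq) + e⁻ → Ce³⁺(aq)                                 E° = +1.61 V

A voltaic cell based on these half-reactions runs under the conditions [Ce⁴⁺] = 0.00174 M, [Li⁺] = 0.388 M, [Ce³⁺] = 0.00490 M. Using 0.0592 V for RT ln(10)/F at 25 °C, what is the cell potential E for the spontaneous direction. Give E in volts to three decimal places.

Ce⁴⁺/Ce³⁺ is the cathode (higher E°), Li⁺/Li the anode: E°cell = +1.61 − (-3.05) = +4.66 V, n = 1.
Overall: Ce⁴⁺(aq) + Li(s) → Ce³⁺(aq) + Li⁺(aq)
Q = [Ce³⁺]·[Li⁺] / ([Ce⁴⁺]); log Q = 0.038.
E = E° − (0.0592/n) log Q = +4.66 − (0.0592/1)(0.038) = +4.658 V.

+4.658 V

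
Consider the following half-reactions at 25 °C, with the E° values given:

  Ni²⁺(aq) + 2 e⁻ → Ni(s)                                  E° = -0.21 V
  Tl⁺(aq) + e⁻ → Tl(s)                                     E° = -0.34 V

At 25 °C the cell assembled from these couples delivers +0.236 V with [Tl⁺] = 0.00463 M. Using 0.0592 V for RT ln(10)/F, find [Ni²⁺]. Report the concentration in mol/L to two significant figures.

0.082 M

Ni²⁺/Ni is the cathode, Tl⁺/Tl the anode: E°cell = +0.13 V, n = 2.
Overall reaction: Ni²⁺(aq) + 2 Tl(s) → Ni(s) + 2 Tl⁺(aq); Q = [Tl⁺]^2/[Ni²⁺]^1.
From E = E° − (0.0592/n) log Q: log Q = (E° − E)·n/0.0592 = (+0.13 − (+0.236))·2/0.0592 = -3.5811.
So 1·log[Ni²⁺] = 2·log(0.00463) − log Q = -4.6688 − (-3.5811) = -1.0877; [Ni²⁺] = 10^(-1.0877) ≈ 0.082 M.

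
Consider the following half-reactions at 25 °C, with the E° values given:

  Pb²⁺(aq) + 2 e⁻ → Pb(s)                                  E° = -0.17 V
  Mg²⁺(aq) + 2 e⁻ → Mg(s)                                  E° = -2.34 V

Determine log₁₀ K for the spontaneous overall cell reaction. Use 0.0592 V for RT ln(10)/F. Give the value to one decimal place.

73.3

Cathode: Pb²⁺/Pb; anode: Mg²⁺/Mg. E°cell = +2.17 V, n = 2.
log K = nE°cell / 0.0592 = (2)(+2.17) / 0.0592 = 73.3.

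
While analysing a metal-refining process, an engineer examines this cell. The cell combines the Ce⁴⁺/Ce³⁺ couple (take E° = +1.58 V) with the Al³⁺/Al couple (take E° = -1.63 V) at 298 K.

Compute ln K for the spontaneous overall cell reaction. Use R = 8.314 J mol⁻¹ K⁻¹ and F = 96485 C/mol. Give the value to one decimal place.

375.0

Cathode: Ce⁴⁺/Ce³⁺; anode: Al³⁺/Al. E°cell = (+1.58) − (-1.63) = +3.21 V, with n = 3.
ΔG° = −nFE° = −RT ln K, so ln K = nFE°/(RT) = (3)(96485)(+3.21) / ((8.314)(298)) = 375.025.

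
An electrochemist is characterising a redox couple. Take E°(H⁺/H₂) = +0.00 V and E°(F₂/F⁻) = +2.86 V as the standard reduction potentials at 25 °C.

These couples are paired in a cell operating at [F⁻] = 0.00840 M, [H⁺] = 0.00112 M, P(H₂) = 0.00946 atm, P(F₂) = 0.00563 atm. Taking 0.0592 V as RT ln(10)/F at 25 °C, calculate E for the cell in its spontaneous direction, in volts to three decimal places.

+3.031 V

F₂/F⁻ is the cathode (higher E°), H⁺/H₂ the anode: E°cell = +2.86 − (+0.00) = +2.86 V, n = 2.
Overall: F₂(g) + H₂(g) → 2 F⁻(aq) + 2 H⁺(aq)
Q = [F⁻]^2·[H⁺]^2 / (P(F₂)·P(H₂)); log Q = -5.779.
E = E° − (0.0592/n) log Q = +2.86 − (0.0592/2)(-5.779) = +3.031 V.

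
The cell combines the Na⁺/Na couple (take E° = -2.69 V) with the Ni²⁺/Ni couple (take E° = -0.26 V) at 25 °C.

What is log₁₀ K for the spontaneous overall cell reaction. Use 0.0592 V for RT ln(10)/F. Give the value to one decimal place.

82.1

Cathode: Ni²⁺/Ni; anode: Na⁺/Na. E°cell = +2.43 V, n = 2.
log K = nE°cell / 0.0592 = (2)(+2.43) / 0.0592 = 82.1.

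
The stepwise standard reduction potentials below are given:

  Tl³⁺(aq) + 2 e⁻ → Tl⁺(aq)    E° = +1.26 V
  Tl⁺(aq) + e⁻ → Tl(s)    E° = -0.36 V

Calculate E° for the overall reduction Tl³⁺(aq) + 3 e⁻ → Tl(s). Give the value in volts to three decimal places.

+0.720 V

Standard free energies of sequential steps add: ΔG°₃ = ΔG°₁ + ΔG°₂, so n₃E°₃ = n₁E°₁ + n₂E°₂.
E°₃ = (2×+1.26 + 1×-0.36) / 3 = (+2.160) / 3 = +0.720 V.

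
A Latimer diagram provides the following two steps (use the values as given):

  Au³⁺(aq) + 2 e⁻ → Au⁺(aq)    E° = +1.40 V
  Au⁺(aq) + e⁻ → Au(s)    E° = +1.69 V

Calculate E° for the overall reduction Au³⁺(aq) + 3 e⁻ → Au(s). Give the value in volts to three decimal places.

Standard free energies of sequential steps add: ΔG°₃ = ΔG°₁ + ΔG°₂, so n₃E°₃ = n₁E°₁ + n₂E°₂.
E°₃ = (2×+1.40 + 1×+1.69) / 3 = (+4.490) / 3 = +1.497 V.

+1.497 V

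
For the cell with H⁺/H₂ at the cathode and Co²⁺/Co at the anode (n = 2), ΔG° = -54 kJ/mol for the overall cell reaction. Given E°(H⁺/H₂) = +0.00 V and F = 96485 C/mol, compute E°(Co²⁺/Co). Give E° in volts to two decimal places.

-0.28 V

E°cell = −ΔG°/(nF) = −(-54×10³)/((2)(96485)) = +0.280 V.
Since H⁺/H₂ is the cathode and Co²⁺/Co the anode, E°cell = E°(H⁺/H₂) − E°(Co²⁺/Co).
So E°(Co²⁺/Co) = E°(H⁺/H₂) − E°cell = (+0.00) − (+0.280) = -0.28 V.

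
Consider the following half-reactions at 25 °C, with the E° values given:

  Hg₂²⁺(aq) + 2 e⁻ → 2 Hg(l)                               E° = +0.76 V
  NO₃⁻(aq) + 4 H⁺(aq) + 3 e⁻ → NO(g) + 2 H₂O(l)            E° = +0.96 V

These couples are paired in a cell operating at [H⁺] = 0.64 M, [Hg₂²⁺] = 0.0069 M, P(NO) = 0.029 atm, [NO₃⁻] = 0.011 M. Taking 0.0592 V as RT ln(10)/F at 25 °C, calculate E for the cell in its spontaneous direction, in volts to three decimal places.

NO₃⁻/NO is the cathode (higher E°), Hg₂²⁺/Hg the anode: E°cell = +0.96 − (+0.76) = +0.20 V, n = 6.
Overall: 2 NO₃⁻(aq) + 8 H⁺(aq) + 6 Hg(l) → 2 NO(g) + 4 H₂O(l) + 3 Hg₂²⁺(aq)
Q = P(NO)^2·[Hg₂²⁺]^3 / ([NO₃⁻]^2·[H⁺]^8); log Q = -4.091.
E = E° − (0.0592/n) log Q = +0.20 − (0.0592/6)(-4.091) = +0.240 V.

+0.240 V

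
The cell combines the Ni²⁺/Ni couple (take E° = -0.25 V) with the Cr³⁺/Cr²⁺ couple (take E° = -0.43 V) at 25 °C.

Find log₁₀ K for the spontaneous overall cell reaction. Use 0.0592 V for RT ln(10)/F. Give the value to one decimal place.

Cathode: Ni²⁺/Ni; anode: Cr³⁺/Cr²⁺. E°cell = +0.18 V, n = 2.
log K = nE°cell / 0.0592 = (2)(+0.18) / 0.0592 = 6.1.

6.1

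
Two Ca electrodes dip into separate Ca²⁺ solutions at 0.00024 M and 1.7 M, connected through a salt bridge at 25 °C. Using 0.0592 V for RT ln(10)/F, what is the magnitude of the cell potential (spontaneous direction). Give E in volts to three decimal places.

For a concentration cell E°cell = 0. The 1.7 M side is the cathode (reduction is favoured where [Ca²⁺] is higher).
With n = 2, E = −(0.0592/2) log([Ca²⁺]ₐₙ/[Ca²⁺]꜀ₐₜ) = −(0.0592/2) log(0.00024/1.7) = −(0.0592/2)(-3.850) = +0.114 V.

+0.114 V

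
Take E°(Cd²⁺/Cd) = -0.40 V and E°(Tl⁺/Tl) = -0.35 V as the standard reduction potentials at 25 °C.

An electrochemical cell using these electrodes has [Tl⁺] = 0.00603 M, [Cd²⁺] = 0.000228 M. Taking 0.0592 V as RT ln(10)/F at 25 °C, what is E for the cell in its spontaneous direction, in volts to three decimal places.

Tl⁺/Tl is the cathode (higher E°), Cd²⁺/Cd the anode: E°cell = -0.35 − (-0.40) = +0.05 V, n = 2.
Overall: 2 Tl⁺(aq) + Cd(s) → 2 Tl(s) + Cd²⁺(aq)
Q = [Cd²⁺] / ([Tl⁺]^2); log Q = 0.797.
E = E° − (0.0592/n) log Q = +0.05 − (0.0592/2)(0.797) = +0.026 V.

+0.026 V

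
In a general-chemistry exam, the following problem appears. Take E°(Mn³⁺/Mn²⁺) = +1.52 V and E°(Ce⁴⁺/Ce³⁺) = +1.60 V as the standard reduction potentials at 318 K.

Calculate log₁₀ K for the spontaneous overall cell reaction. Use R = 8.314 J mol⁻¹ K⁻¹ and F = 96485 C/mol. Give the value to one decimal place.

1.3

Cathode: Ce⁴⁺/Ce³⁺; anode: Mn³⁺/Mn²⁺. E°cell = (+1.60) − (+1.52) = +0.08 V, with n = 1.
ΔG° = −nFE° = −RT ln K, so ln K = nFE°/(RT) = (1)(96485)(+0.08) / ((8.314)(318)) = 2.920.
log₁₀ K = 2.920 / ln 10 = 1.3.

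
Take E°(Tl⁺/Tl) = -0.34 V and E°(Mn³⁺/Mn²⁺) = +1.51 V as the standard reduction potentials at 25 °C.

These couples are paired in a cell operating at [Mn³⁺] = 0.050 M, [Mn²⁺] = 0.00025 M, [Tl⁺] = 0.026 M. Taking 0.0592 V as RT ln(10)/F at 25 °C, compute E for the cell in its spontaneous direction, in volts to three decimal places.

+2.080 V

Mn³⁺/Mn²⁺ is the cathode (higher E°), Tl⁺/Tl the anode: E°cell = +1.51 − (-0.34) = +1.85 V, n = 1.
Overall: Mn³⁺(aq) + Tl(s) → Mn²⁺(aq) + Tl⁺(aq)
Q = [Mn²⁺]·[Tl⁺] / ([Mn³⁺]); log Q = -3.886.
E = E° − (0.0592/n) log Q = +1.85 − (0.0592/1)(-3.886) = +2.080 V.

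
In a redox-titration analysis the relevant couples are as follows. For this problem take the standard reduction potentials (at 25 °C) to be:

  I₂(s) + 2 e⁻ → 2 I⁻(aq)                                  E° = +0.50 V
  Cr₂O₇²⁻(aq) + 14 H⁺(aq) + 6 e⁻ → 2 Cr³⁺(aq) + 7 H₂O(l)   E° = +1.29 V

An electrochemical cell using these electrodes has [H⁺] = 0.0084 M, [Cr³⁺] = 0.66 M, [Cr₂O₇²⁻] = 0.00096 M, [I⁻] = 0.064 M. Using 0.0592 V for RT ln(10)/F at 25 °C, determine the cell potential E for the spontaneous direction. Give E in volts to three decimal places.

+0.406 V

Cr₂O₇²⁻/Cr³⁺ is the cathode (higher E°), I₂/I⁻ the anode: E°cell = +1.29 − (+0.50) = +0.79 V, n = 6.
Overall: Cr₂O₇²⁻(aq) + 14 H⁺(aq) + 6 I⁻(aq) → 2 Cr³⁺(aq) + 7 H₂O(l) + 3 I₂(s)
Q = [Cr³⁺]^2 / ([Cr₂O₇²⁻]·[H⁺]^14·[I⁻]^6); log Q = 38.880.
E = E° − (0.0592/n) log Q = +0.79 − (0.0592/6)(38.880) = +0.406 V.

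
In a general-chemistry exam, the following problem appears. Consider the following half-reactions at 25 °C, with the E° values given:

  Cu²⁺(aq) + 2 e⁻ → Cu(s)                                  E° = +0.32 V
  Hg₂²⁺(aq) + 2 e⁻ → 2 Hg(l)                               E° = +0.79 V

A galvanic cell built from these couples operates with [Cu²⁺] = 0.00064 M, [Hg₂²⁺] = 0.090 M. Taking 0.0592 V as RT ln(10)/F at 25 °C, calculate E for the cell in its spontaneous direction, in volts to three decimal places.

Hg₂²⁺/Hg is the cathode (higher E°), Cu²⁺/Cu the anode: E°cell = +0.79 − (+0.32) = +0.47 V, n = 2.
Overall: Hg₂²⁺(aq) + Cu(s) → 2 Hg(l) + Cu²⁺(aq)
Q = [Cu²⁺] / ([Hg₂²⁺]); log Q = -2.148.
E = E° − (0.0592/n) log Q = +0.47 − (0.0592/2)(-2.148) = +0.534 V.

+0.534 V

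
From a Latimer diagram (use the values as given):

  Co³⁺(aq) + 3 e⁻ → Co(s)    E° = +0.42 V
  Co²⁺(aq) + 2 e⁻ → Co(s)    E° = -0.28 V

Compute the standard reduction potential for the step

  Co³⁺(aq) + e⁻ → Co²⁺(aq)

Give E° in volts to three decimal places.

Sequential free energies add, so n₃E°₃ = n₁E°₁ + n₂E°₂.
With n₃ = 3, and the known step contributing 2×(-0.28) V, the unknown satisfies 1·E° = 3×(+0.42) − 2×(-0.28) = +1.820.
E° = +1.820 / 1 = +1.820 V.

+1.820 V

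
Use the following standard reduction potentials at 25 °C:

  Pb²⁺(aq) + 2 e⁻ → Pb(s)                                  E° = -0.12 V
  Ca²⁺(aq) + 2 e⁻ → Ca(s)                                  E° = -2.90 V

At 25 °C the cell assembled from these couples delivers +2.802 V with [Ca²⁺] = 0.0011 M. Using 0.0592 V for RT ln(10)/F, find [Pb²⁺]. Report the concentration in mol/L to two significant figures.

Pb²⁺/Pb is the cathode, Ca²⁺/Ca the anode: E°cell = +2.78 V, n = 2.
Overall reaction: Pb²⁺(aq) + Ca(s) → Pb(s) + Ca²⁺(aq); Q = [Ca²⁺]^1/[Pb²⁺]^1.
From E = E° − (0.0592/n) log Q: log Q = (E° − E)·n/0.0592 = (+2.78 − (+2.802))·2/0.0592 = -0.7432.
So 1·log[Pb²⁺] = 1·log(0.0011) − log Q = -2.9586 − (-0.7432) = -2.2154; [Pb²⁺] = 10^(-2.2154) ≈ 0.0061 M.

0.0061 M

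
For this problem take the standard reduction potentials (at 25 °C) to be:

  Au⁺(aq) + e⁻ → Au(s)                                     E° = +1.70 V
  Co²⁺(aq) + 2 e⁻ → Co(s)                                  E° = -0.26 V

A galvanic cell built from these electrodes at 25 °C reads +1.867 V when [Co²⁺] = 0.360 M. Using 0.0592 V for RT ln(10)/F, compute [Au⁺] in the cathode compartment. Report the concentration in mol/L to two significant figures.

Au⁺/Au is the cathode, Co²⁺/Co the anode: E°cell = +1.96 V, n = 2.
Overall reaction: 2 Au⁺(aq) + Co(s) → 2 Au(s) + Co²⁺(aq); Q = [Co²⁺]^1/[Au⁺]^2.
From E = E° − (0.0592/n) log Q: log Q = (E° − E)·n/0.0592 = (+1.96 − (+1.867))·2/0.0592 = 3.1419.
So 2·log[Au⁺] = 1·log(0.36) − log Q = -0.4437 − (3.1419) = -3.5856; log[Au⁺] = -3.5856 / 2 = -1.7928; [Au⁺] = 10^(-1.7928) ≈ 0.016 M.

0.016 M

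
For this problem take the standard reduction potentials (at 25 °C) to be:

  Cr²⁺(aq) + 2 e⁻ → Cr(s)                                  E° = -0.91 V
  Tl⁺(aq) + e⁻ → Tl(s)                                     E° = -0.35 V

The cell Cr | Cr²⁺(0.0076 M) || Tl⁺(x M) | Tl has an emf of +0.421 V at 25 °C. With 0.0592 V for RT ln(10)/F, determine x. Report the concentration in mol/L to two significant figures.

Tl⁺/Tl is the cathode, Cr²⁺/Cr the anode: E°cell = +0.56 V, n = 2.
Overall reaction: 2 Tl⁺(aq) + Cr(s) → 2 Tl(s) + Cr²⁺(aq); Q = [Cr²⁺]^1/[Tl⁺]^2.
From E = E° − (0.0592/n) log Q: log Q = (E° − E)·n/0.0592 = (+0.56 − (+0.421))·2/0.0592 = 4.6959.
So 2·log[Tl⁺] = 1·log(0.0076) − log Q = -2.1192 − (4.6959) = -6.8151; log[Tl⁺] = -6.8151 / 2 = -3.4076; [Tl⁺] = 10^(-3.4076) ≈ 0.00039 M.

0.00039 M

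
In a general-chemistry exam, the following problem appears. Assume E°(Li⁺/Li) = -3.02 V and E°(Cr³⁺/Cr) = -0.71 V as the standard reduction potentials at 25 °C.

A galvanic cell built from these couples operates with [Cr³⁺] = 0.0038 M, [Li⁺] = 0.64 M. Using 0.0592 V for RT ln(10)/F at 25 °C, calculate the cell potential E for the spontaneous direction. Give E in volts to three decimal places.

Cr³⁺/Cr is the cathode (higher E°), Li⁺/Li the anode: E°cell = -0.71 − (-3.02) = +2.31 V, n = 3.
Overall: Cr³⁺(aq) + 3 Li(s) → Cr(s) + 3 Li⁺(aq)
Q = [Li⁺]^3 / ([Cr³⁺]); log Q = 1.839.
E = E° − (0.0592/n) log Q = +2.31 − (0.0592/3)(1.839) = +2.274 V.

+2.274 V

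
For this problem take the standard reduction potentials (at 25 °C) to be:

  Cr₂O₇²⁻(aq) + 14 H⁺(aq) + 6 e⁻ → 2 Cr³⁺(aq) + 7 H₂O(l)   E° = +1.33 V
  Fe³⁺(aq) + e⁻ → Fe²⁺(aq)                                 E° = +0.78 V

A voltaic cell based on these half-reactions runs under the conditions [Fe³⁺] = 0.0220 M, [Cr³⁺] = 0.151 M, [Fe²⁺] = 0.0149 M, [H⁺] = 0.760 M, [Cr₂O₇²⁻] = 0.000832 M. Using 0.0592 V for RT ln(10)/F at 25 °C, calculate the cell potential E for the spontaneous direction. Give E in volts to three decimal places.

+0.509 V

Cr₂O₇²⁻/Cr³⁺ is the cathode (higher E°), Fe³⁺/Fe²⁺ the anode: E°cell = +1.33 − (+0.78) = +0.55 V, n = 6.
Overall: Cr₂O₇²⁻(aq) + 14 H⁺(aq) + 6 Fe²⁺(aq) → 2 Cr³⁺(aq) + 7 H₂O(l) + 6 Fe³⁺(aq)
Q = [Cr³⁺]^2·[Fe³⁺]^6 / ([Cr₂O₇²⁻]·[H⁺]^14·[Fe²⁺]^6); log Q = 4.122.
E = E° − (0.0592/n) log Q = +0.55 − (0.0592/6)(4.122) = +0.509 V.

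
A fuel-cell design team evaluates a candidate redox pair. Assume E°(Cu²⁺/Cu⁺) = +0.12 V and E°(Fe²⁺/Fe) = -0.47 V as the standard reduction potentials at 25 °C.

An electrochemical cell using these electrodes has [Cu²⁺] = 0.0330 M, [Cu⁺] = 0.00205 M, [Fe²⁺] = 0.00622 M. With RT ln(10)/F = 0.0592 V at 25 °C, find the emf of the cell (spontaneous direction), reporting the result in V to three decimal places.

Cu²⁺/Cu⁺ is the cathode (higher E°), Fe²⁺/Fe the anode: E°cell = +0.12 − (-0.47) = +0.59 V, n = 2.
Overall: 2 Cu²⁺(aq) + Fe(s) → 2 Cu⁺(aq) + Fe²⁺(aq)
Q = [Cu⁺]^2·[Fe²⁺] / ([Cu²⁺]^2); log Q = -4.620.
E = E° − (0.0592/n) log Q = +0.59 − (0.0592/2)(-4.620) = +0.727 V.

+0.727 V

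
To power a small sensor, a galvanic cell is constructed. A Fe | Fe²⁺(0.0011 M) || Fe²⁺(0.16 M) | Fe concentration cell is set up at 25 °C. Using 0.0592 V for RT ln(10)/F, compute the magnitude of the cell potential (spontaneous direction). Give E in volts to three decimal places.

For a concentration cell E°cell = 0. The 0.16 M side is the cathode (reduction is favoured where [Fe²⁺] is higher).
With n = 2, E = −(0.0592/2) log([Fe²⁺]ₐₙ/[Fe²⁺]꜀ₐₜ) = −(0.0592/2) log(0.0011/0.16) = −(0.0592/2)(-2.163) = +0.064 V.

+0.064 V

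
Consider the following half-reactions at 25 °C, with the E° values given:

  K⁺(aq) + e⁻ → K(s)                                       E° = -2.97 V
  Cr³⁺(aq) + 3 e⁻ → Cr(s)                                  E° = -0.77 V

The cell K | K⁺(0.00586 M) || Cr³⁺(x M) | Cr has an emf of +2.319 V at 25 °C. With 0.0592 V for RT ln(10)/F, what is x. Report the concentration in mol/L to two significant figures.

Cr³⁺/Cr is the cathode, K⁺/K the anode: E°cell = +2.20 V, n = 3.
Overall reaction: Cr³⁺(aq) + 3 K(s) → Cr(s) + 3 K⁺(aq); Q = [K⁺]^3/[Cr³⁺]^1.
From E = E° − (0.0592/n) log Q: log Q = (E° − E)·n/0.0592 = (+2.20 − (+2.319))·3/0.0592 = -6.0304.
So 1·log[Cr³⁺] = 3·log(0.00586) − log Q = -6.6963 − (-6.0304) = -0.6659; [Cr³⁺] = 10^(-0.6659) ≈ 0.22 M.

0.22 M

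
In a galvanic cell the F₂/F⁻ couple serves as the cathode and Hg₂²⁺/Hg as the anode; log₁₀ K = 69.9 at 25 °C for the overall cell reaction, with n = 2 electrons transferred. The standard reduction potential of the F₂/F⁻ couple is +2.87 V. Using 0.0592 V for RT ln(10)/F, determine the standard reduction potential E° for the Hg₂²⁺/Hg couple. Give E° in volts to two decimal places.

+0.80 V

E°cell = (0.0592/n)·log K = (0.0592/2)(69.9) = +2.069 V.
Since F₂/F⁻ is the cathode and Hg₂²⁺/Hg the anode, E°cell = E°(F₂/F⁻) − E°(Hg₂²⁺/Hg).
So E°(Hg₂²⁺/Hg) = E°(F₂/F⁻) − E°cell = (+2.87) − (+2.069) = +0.80 V.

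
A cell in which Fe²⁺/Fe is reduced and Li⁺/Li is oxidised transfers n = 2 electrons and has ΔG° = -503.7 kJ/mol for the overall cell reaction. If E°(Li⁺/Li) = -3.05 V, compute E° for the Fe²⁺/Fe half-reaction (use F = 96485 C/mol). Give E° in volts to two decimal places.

-0.44 V

E°cell = −ΔG°/(nF) = −(-503.7×10³)/((2)(96485)) = +2.610 V.
Since Fe²⁺/Fe is the cathode and Li⁺/Li the anode, E°cell = E°(Fe²⁺/Fe) − E°(Li⁺/Li).
So E°(Fe²⁺/Fe) = E°cell + E°(Li⁺/Li) = +2.610 + (-3.05) = -0.44 V.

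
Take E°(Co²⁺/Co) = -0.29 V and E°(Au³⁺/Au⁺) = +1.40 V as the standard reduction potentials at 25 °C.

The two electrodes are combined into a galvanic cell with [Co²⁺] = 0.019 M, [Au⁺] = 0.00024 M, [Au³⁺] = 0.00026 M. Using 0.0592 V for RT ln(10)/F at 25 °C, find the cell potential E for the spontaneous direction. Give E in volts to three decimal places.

+1.742 V

Au³⁺/Au⁺ is the cathode (higher E°), Co²⁺/Co the anode: E°cell = +1.40 − (-0.29) = +1.69 V, n = 2.
Overall: Au³⁺(aq) + Co(s) → Au⁺(aq) + Co²⁺(aq)
Q = [Au⁺]·[Co²⁺] / ([Au³⁺]); log Q = -1.756.
E = E° − (0.0592/n) log Q = +1.69 − (0.0592/2)(-1.756) = +1.742 V.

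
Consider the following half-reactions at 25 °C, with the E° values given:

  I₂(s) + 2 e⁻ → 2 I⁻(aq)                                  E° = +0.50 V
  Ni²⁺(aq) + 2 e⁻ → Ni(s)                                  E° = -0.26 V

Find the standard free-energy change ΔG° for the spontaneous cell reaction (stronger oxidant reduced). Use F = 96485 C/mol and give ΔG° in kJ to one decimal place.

-146.7 kJ

I₂/I⁻ (E° = +0.50 V) is the cathode; Ni²⁺/Ni (E° = -0.26 V) is the anode, so E°cell = +0.76 V.
Balancing electrons gives n = 2 (lcm of 2 and 2).
ΔG° = −nFE° = −(2)(96485)(+0.76) = -146,657 J = -146.7 kJ.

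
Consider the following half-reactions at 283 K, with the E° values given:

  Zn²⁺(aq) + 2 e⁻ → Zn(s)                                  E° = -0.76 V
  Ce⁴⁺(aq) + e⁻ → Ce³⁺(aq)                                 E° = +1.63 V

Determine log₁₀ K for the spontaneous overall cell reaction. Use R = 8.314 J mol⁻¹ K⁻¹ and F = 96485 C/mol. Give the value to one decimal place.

85.1

Cathode: Ce⁴⁺/Ce³⁺; anode: Zn²⁺/Zn. E°cell = (+1.63) − (-0.76) = +2.39 V, with n = 2.
ΔG° = −nFE° = −RT ln K, so ln K = nFE°/(RT) = (2)(96485)(+2.39) / ((8.314)(283)) = 196.016.
log₁₀ K = 196.016 / ln 10 = 85.1.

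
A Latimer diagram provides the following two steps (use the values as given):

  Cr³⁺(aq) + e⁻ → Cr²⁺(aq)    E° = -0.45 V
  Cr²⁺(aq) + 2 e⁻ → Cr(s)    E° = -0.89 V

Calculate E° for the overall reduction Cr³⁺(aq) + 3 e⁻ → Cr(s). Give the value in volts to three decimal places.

Adding the free-energy changes (−nFE°) of the two steps gives −n₃FE°₃ = −n₁FE°₁ − n₂FE°₂.
E°₃ = (1×-0.45 + 2×-0.89) / 3 = (-2.230) / 3 = -0.743 V.
Simply averaging or adding the two E° values would be wrong; the electron-weighted sum is required.

-0.743 V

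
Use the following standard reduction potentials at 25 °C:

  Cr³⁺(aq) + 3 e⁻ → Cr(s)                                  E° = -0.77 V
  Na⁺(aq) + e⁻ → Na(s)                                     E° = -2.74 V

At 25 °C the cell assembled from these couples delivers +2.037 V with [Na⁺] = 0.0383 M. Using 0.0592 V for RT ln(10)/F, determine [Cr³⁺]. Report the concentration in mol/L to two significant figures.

0.14 M

Cr³⁺/Cr is the cathode, Na⁺/Na the anode: E°cell = +1.97 V, n = 3.
Overall reaction: Cr³⁺(aq) + 3 Na(s) → Cr(s) + 3 Na⁺(aq); Q = [Na⁺]^3/[Cr³⁺]^1.
From E = E° − (0.0592/n) log Q: log Q = (E° − E)·n/0.0592 = (+1.97 − (+2.037))·3/0.0592 = -3.3953.
So 1·log[Cr³⁺] = 3·log(0.0383) − log Q = -4.2504 − (-3.3953) = -0.8551; [Cr³⁺] = 10^(-0.8551) ≈ 0.14 M.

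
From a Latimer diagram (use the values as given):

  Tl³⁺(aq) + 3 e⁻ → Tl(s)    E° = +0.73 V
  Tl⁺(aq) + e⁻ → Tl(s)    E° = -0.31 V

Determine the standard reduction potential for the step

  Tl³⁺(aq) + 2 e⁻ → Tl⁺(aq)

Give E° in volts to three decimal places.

Sequential free energies add, so n₃E°₃ = n₁E°₁ + n₂E°₂.
With n₃ = 3, and the known step contributing 1×(-0.31) V, the unknown satisfies 2·E° = 3×(+0.73) − 1×(-0.31) = +2.500.
E° = +2.500 / 2 = +1.250 V.

+1.250 V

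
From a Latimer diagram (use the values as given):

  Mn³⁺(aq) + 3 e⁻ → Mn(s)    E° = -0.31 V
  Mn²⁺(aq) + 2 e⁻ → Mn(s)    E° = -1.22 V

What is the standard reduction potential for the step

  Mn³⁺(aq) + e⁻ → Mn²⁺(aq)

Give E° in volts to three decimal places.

+1.510 V

Sequential free energies add, so n₃E°₃ = n₁E°₁ + n₂E°₂.
With n₃ = 3, and the known step contributing 2×(-1.22) V, the unknown satisfies 1·E° = 3×(-0.31) − 2×(-1.22) = +1.510.
E° = +1.510 / 1 = +1.510 V.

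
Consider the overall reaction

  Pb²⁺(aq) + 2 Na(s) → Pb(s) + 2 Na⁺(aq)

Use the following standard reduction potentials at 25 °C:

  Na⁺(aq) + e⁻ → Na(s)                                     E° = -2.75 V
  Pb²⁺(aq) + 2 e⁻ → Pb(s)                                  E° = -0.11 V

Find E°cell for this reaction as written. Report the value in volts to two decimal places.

+2.64 V

The Pb²⁺/Pb couple has the higher reduction potential, so it is the cathode; Na⁺/Na is oxidised at the anode.
E°cell = E°(cathode) − E°(anode) = (-0.11) − (-2.75) = +2.64 V.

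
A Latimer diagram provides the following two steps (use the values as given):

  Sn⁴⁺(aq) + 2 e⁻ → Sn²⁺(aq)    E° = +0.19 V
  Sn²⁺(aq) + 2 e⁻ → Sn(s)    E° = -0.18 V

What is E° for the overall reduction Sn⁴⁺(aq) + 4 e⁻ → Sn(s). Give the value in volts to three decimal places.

Standard free energies of sequential steps add: ΔG°₃ = ΔG°₁ + ΔG°₂, so n₃E°₃ = n₁E°₁ + n₂E°₂.
E°₃ = (2×+0.19 + 2×-0.18) / 4 = (+0.020) / 4 = +0.005 V.

+0.005 V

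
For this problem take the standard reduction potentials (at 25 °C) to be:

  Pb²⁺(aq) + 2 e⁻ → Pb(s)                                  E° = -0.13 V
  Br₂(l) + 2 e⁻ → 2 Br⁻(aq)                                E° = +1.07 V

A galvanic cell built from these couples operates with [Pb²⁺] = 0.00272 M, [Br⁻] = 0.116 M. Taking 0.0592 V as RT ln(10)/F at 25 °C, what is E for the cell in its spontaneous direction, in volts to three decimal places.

+1.331 V

Br₂/Br⁻ is the cathode (higher E°), Pb²⁺/Pb the anode: E°cell = +1.07 − (-0.13) = +1.20 V, n = 2.
Overall: Br₂(l) + Pb(s) → 2 Br⁻(aq) + Pb²⁺(aq)
Q = [Br⁻]^2·[Pb²⁺]; log Q = -4.437.
E = E° − (0.0592/n) log Q = +1.20 − (0.0592/2)(-4.437) = +1.331 V.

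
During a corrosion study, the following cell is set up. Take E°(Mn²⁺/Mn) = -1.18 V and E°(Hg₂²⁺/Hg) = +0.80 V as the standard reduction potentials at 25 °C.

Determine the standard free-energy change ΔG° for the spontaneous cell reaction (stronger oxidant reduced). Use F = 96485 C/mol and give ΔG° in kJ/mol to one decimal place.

Hg₂²⁺/Hg (E° = +0.80 V) is the cathode; Mn²⁺/Mn (E° = -1.18 V) is the anode, so E°cell = +1.98 V.
Balancing electrons gives n = 2 (lcm of 2 and 2).
ΔG° = −nFE° = −(2)(96485)(+1.98) = -382,081 J = -382.1 kJ/mol.

-382.1 kJ/mol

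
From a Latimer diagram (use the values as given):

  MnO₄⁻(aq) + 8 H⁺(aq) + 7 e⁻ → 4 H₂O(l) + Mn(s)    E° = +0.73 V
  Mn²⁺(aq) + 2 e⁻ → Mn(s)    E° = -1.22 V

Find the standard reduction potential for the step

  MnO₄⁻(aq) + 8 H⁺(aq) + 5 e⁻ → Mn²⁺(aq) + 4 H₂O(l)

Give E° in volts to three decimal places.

+1.510 V

Sequential free energies add, so n₃E°₃ = n₁E°₁ + n₂E°₂.
With n₃ = 7, and the known step contributing 2×(-1.22) V, the unknown satisfies 5·E° = 7×(+0.73) − 2×(-1.22) = +7.550.
E° = +7.550 / 5 = +1.510 V.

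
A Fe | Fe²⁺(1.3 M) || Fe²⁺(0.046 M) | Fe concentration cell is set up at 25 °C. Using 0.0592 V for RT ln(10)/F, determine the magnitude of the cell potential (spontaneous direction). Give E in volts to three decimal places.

+0.043 V

For a concentration cell E°cell = 0. The 1.3 M side is the cathode (reduction is favoured where [Fe²⁺] is higher).
With n = 2, E = −(0.0592/2) log([Fe²⁺]ₐₙ/[Fe²⁺]꜀ₐₜ) = −(0.0592/2) log(0.046/1.3) = −(0.0592/2)(-1.451) = +0.043 V.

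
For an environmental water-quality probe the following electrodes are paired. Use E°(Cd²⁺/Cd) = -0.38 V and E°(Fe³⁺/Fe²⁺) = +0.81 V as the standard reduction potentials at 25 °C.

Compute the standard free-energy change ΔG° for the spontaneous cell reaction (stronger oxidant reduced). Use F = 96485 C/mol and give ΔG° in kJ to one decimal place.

-229.6 kJ

Fe³⁺/Fe²⁺ (E° = +0.81 V) is the cathode; Cd²⁺/Cd (E° = -0.38 V) is the anode, so E°cell = +1.19 V.
Balancing electrons gives n = 2 (lcm of 1 and 2).
ΔG° = −nFE° = −(2)(96485)(+1.19) = -229,634 J = -229.6 kJ.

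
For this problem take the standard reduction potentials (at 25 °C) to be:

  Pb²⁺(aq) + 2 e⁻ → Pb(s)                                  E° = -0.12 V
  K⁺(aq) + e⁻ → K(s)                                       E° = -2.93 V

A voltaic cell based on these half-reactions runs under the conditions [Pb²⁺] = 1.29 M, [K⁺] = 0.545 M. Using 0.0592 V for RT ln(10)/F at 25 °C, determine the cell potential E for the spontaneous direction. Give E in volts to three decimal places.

+2.829 V

Pb²⁺/Pb is the cathode (higher E°), K⁺/K the anode: E°cell = -0.12 − (-2.93) = +2.81 V, n = 2.
Overall: Pb²⁺(aq) + 2 K(s) → Pb(s) + 2 K⁺(aq)
Q = [K⁺]^2 / ([Pb²⁺]); log Q = -0.638.
E = E° − (0.0592/n) log Q = +2.81 − (0.0592/2)(-0.638) = +2.829 V.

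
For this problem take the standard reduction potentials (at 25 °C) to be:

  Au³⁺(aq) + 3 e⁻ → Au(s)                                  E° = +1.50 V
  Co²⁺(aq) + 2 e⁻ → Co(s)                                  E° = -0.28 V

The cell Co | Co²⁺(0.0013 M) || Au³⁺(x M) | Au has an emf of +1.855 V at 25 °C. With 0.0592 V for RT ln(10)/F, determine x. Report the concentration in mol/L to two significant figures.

Au³⁺/Au is the cathode, Co²⁺/Co the anode: E°cell = +1.78 V, n = 6.
Overall reaction: 2 Au³⁺(aq) + 3 Co(s) → 2 Au(s) + 3 Co²⁺(aq); Q = [Co²⁺]^3/[Au³⁺]^2.
From E = E° − (0.0592/n) log Q: log Q = (E° − E)·n/0.0592 = (+1.78 − (+1.855))·6/0.0592 = -7.6014.
So 2·log[Au³⁺] = 3·log(0.0013) − log Q = -8.6582 − (-7.6014) = -1.0568; log[Au³⁺] = -1.0568 / 2 = -0.5284; [Au³⁺] = 10^(-0.5284) ≈ 0.30 M.

0.30 M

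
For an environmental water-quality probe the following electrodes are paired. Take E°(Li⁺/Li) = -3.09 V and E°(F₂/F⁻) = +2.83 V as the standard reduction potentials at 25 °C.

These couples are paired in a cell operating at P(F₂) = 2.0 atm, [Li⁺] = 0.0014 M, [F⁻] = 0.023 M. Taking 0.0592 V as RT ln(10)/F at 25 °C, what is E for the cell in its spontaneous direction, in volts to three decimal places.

+6.195 V

F₂/F⁻ is the cathode (higher E°), Li⁺/Li the anode: E°cell = +2.83 − (-3.09) = +5.92 V, n = 2.
Overall: F₂(g) + 2 Li(s) → 2 F⁻(aq) + 2 Li⁺(aq)
Q = [F⁻]^2·[Li⁺]^2 / (P(F₂)); log Q = -9.285.
E = E° − (0.0592/n) log Q = +5.92 − (0.0592/2)(-9.285) = +6.195 V.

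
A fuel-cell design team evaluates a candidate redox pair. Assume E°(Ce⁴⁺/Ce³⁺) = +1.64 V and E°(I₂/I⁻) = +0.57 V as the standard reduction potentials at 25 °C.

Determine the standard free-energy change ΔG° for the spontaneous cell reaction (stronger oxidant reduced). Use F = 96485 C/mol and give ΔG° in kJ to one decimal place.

Ce⁴⁺/Ce³⁺ (E° = +1.64 V) is the cathode; I₂/I⁻ (E° = +0.57 V) is the anode, so E°cell = +1.07 V.
Balancing electrons gives n = 2 (lcm of 1 and 2).
ΔG° = −nFE° = −(2)(96485)(+1.07) = -206,478 J = -206.5 kJ.

-206.5 kJ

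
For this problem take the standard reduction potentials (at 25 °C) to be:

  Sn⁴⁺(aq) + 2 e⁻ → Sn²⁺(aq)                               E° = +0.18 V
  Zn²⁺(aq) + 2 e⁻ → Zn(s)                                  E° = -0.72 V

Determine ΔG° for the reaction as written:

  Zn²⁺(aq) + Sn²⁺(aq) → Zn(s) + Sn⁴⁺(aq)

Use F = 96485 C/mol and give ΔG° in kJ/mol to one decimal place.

As written, Zn²⁺/Zn is reduced (cathode) and Sn⁴⁺/Sn²⁺ is oxidised (anode), so E°cell = (-0.72) − (+0.18) = -0.90 V.
Balancing electrons gives n = 2.
ΔG° = −nFE° = −(2)(96485)(-0.90) = 173,673 J = +173.7 kJ/mol.

+173.7 kJ/mol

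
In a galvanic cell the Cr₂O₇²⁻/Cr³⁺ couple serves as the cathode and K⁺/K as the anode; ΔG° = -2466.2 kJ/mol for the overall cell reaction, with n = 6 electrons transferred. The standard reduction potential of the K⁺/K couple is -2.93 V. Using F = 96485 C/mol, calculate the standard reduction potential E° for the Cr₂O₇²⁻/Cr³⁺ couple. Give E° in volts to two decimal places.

E°cell = −ΔG°/(nF) = −(-2466.2×10³)/((6)(96485)) = +4.260 V.
Since Cr₂O₇²⁻/Cr³⁺ is the cathode and K⁺/K the anode, E°cell = E°(Cr₂O₇²⁻/Cr³⁺) − E°(K⁺/K).
So E°(Cr₂O₇²⁻/Cr³⁺) = E°cell + E°(K⁺/K) = +4.260 + (-2.93) = +1.33 V.

+1.33 V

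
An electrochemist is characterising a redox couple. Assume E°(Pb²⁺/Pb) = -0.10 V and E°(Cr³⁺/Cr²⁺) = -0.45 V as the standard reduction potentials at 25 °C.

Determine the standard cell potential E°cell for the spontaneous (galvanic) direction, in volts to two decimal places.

The Pb²⁺/Pb couple has the higher reduction potential, so it is the cathode; Cr³⁺/Cr²⁺ is oxidised at the anode.
E°cell = E°(cathode) − E°(anode) = (-0.10) − (-0.45) = +0.35 V.

+0.35 V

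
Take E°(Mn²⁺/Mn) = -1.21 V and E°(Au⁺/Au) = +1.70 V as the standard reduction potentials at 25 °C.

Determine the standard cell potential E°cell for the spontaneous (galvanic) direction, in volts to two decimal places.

The Au⁺/Au couple has the higher reduction potential, so it is the cathode; Mn²⁺/Mn is oxidised at the anode.
E°cell = E°(cathode) − E°(anode) = (+1.70) − (-1.21) = +2.91 V.

+2.91 V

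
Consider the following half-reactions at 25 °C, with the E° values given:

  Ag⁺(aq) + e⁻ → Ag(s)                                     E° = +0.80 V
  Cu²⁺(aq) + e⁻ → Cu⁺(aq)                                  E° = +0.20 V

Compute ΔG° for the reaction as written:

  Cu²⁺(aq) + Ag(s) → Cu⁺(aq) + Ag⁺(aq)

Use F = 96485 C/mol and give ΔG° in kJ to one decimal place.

As written, Cu²⁺/Cu⁺ is reduced (cathode) and Ag⁺/Ag is oxidised (anode), so E°cell = (+0.20) − (+0.80) = -0.60 V.
Balancing electrons gives n = 1.
ΔG° = −nFE° = −(1)(96485)(-0.60) = 57,891 J = +57.9 kJ.

+57.9 kJ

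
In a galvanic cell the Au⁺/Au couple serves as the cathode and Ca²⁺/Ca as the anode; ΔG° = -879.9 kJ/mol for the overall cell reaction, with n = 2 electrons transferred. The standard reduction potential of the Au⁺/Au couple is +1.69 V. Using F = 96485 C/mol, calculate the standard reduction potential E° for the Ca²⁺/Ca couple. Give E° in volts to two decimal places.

E°cell = −ΔG°/(nF) = −(-879.9×10³)/((2)(96485)) = +4.560 V.
Since Au⁺/Au is the cathode and Ca²⁺/Ca the anode, E°cell = E°(Au⁺/Au) − E°(Ca²⁺/Ca).
So E°(Ca²⁺/Ca) = E°(Au⁺/Au) − E°cell = (+1.69) − (+4.560) = -2.87 V.

-2.87 V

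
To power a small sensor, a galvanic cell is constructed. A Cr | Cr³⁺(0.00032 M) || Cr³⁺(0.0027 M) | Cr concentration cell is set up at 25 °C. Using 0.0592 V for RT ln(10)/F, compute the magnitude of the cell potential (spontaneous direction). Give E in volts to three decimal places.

+0.018 V

For a concentration cell E°cell = 0. The 0.0027 M side is the cathode (reduction is favoured where [Cr³⁺] is higher).
With n = 3, E = −(0.0592/3) log([Cr³⁺]ₐₙ/[Cr³⁺]꜀ₐₜ) = −(0.0592/3) log(0.00032/0.0027) = −(0.0592/3)(-0.926) = +0.018 V.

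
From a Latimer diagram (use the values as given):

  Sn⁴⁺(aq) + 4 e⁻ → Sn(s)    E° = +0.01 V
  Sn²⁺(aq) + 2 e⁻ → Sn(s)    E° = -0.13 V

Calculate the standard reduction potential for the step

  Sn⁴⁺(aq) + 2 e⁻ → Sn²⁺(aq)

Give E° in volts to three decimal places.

+0.150 V

Sequential free energies add, so n₃E°₃ = n₁E°₁ + n₂E°₂.
With n₃ = 4, and the known step contributing 2×(-0.13) V, the unknown satisfies 2·E° = 4×(+0.01) − 2×(-0.13) = +0.300.
E° = +0.300 / 2 = +0.150 V.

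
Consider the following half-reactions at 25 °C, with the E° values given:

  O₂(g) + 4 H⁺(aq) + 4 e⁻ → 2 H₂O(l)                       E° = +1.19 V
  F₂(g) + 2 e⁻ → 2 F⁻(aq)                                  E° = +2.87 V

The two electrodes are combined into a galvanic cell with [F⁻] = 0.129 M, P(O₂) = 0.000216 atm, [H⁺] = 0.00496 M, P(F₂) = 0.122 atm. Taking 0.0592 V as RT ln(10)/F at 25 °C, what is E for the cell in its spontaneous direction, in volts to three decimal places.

F₂/F⁻ is the cathode (higher E°), O₂/H₂O the anode: E°cell = +2.87 − (+1.19) = +1.68 V, n = 4.
Overall: 2 F₂(g) + 2 H₂O(l) → 4 F⁻(aq) + O₂(g) + 4 H⁺(aq)
Q = [F⁻]^4·P(O₂)·[H⁺]^4 / (P(F₂)^2); log Q = -14.614.
E = E° − (0.0592/n) log Q = +1.68 − (0.0592/4)(-14.614) = +1.896 V.

+1.896 V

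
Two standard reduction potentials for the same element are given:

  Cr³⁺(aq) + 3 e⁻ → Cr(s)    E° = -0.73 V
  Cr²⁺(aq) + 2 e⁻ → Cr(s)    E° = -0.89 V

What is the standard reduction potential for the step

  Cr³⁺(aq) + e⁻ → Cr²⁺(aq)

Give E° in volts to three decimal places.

Sequential free energies add, so n₃E°₃ = n₁E°₁ + n₂E°₂.
With n₃ = 3, and the known step contributing 2×(-0.89) V, the unknown satisfies 1·E° = 3×(-0.73) − 2×(-0.89) = -0.410.
E° = -0.410 / 1 = -0.410 V.

-0.410 V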